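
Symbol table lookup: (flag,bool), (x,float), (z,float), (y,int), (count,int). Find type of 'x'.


Lookup 'x' → type float


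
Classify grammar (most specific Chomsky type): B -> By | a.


Left-linear: every RHS is a terminal or one nonterminal followed by a terminal
Classification: Type 3 (Regular)


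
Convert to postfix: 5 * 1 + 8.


Left to right (same or higher precedence on left)
Postfix: 5 1 * 8 +


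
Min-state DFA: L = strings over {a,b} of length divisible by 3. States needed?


Track length mod 3: states 0..2, accept at 0
Minimal DFA: 3 states


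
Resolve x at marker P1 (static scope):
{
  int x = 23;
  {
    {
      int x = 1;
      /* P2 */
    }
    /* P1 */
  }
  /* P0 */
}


P1's block does not declare x; resolves to the enclosing declaration at depth 0
x = 23


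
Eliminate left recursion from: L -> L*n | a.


Left-recursive alternatives: L*n; non-recursive: a
Introduce L': L -> aL', L' -> *nL' | ε


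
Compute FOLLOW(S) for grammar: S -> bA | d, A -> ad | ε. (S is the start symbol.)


$ ∈ FOLLOW(S). For each A -> αBβ: add FIRST(β)\{ε} to FOLLOW(B); if β nullable, add FOLLOW(A).
FOLLOW(S) = {$}


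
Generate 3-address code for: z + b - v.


Break into single-operator statements:
t1 = z + b
t2 = t1 - v


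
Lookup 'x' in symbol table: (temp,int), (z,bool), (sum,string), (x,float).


Lookup 'x' → type float


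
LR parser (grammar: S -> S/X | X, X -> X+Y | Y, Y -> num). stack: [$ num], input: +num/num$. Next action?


'num' on top is the handle for Y -> num
Action: reduce (Y -> num)


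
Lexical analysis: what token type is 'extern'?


Pattern: reserved word
Type: KEYWORD


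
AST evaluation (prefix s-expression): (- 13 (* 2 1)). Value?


Evaluate inner: (* 2 1) = 2
Evaluate root: (- 13 2) = 11
Result: 11


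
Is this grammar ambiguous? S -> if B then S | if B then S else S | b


dangling else: 'if B then if B then b else b' parses two ways
Ambiguous


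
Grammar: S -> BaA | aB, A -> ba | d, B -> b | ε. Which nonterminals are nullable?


A nonterminal is nullable iff some alternative derives ε (directly, or every symbol in it is nullable)
Nullable: {B}


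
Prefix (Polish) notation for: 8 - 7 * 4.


'*' binds tighter: tree is (- 8 (* 7 4))
Prefix: - 8 * 7 4


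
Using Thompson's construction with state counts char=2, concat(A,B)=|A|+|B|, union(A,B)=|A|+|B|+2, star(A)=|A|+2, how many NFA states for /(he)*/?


Syntax tree has 2 char leaf(s), 0 union(s), 1 star(s)
chars contribute 2×2 = 4; each union adds +2; each star adds +2
Total: 4 + 0 + 2 = 6 states


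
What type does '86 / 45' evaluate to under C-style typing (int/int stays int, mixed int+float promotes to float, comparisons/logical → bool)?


Operand types: int / int
Rule: mixed int/float promotes to float; int/int stays int
Result type: int


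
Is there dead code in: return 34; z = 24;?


statement follows a return and is unreachable
Dead: 'z = 24'


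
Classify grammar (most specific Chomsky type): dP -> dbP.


LHS has context (more than one symbol) and |LHS| ≤ |RHS|
Classification: Type 1 (Context-Sensitive)


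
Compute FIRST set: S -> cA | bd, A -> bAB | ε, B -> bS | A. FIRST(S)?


Per alternative of S: FIRST(cA) = {c}; FIRST(bd) = {b}
FIRST(S) = {b, c}


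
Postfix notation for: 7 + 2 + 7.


Left to right (same or higher precedence on left)
Postfix: 7 2 + 7 +


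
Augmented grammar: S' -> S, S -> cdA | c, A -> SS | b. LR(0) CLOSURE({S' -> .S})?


Start: S' -> .S
For each item with dot before a nonterminal B, add B -> .γ for every B-production
Closure: [S' -> .S, S -> .cdA, S -> .c]


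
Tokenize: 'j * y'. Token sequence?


Scan left to right, longest-match per lexeme
Tokens: ID(j), OP(*), ID(y)


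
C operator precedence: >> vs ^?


'>>' is shift (level 8); '^' is bitwise XOR (level 4)
Higher level binds tighter
'>>' has higher precedence than '^'


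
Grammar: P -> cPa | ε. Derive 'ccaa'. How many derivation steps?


Derivation: P => cPa => ccPaa => ccaa
Steps: 3


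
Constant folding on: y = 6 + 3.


6 + 3 = 9 at compile time
Optimized: y = 9


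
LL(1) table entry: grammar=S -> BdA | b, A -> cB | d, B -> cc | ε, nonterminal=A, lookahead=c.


For [A, c]: 'c' ∈ FIRST(cB)
Entry: A -> cB


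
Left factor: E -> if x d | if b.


Common prefix: 'if'
Factored: E -> if E', E' -> x d | b


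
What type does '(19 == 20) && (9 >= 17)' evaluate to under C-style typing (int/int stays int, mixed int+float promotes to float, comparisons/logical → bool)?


Operand types: bool && bool
Rule: logical operators take bool operands and yield bool
Result type: bool


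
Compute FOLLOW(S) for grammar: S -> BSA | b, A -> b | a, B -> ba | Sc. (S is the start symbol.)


$ ∈ FOLLOW(S). For each A -> αBβ: add FIRST(β)\{ε} to FOLLOW(B); if β nullable, add FOLLOW(A).
FOLLOW(S) = {$, a, b, c}


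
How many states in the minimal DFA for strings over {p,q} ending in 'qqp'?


Track the longest suffix of input matching a prefix of 'qqp': 4 classes (prefixes of length 0..3)
Minimal DFA: 4 states


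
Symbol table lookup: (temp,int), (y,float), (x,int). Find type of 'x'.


Lookup 'x' → type int


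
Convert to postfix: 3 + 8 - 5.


Left to right (same or higher precedence on left)
Postfix: 3 8 + 5 -


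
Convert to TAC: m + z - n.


Break into single-operator statements:
t1 = m + z
t2 = t1 - n


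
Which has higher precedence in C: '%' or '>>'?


'%' is multiplicative (level 10); '>>' is shift (level 8)
Higher level binds tighter
'%' has higher precedence than '>>'


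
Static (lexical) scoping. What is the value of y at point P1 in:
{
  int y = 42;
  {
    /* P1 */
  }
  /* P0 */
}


P1's block does not declare y; resolves to the enclosing declaration at depth 0
y = 42


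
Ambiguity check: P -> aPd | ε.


balanced a^n…d^n: each string has a unique parse
Unambiguous


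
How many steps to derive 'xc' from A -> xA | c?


Derivation: A => xA => xc
Steps: 2


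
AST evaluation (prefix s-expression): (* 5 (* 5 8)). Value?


Evaluate inner: (* 5 8) = 40
Evaluate root: (* 5 40) = 200
Result: 200


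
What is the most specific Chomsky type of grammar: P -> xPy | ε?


Single nonterminal LHS, but x^n y^n is not regular
Classification: Type 2 (Context-Free)


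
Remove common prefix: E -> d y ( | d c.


Common prefix: 'd'
Factored: E -> d E', E' -> y ( | c


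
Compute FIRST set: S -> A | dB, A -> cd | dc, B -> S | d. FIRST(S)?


Per alternative of S: FIRST(A) = {c, d}; FIRST(dB) = {d}
FIRST(S) = {c, d}


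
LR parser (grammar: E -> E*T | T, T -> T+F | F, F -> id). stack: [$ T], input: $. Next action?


lookahead ∉ {+} so T won't extend; reduce E -> T
Action: reduce (E -> T)


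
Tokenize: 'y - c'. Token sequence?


Scan left to right, longest-match per lexeme
Tokens: ID(y), OP(-), ID(c)


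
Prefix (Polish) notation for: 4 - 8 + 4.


left-to-right (same/higher precedence on left): tree is (+ (- 4 8) 4)
Prefix: + - 4 8 4


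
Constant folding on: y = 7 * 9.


7 * 9 = 63 at compile time
Optimized: y = 63


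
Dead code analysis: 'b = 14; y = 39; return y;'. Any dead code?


b is assigned but never read
Dead: 'b = 14'


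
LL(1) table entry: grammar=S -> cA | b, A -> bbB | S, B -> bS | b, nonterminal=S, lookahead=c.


For [S, c]: 'c' ∈ FIRST(cA)
Entry: S -> cA


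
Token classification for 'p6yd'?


Pattern: letter/underscore followed by alphanumerics, not a keyword
Type: IDENTIFIER


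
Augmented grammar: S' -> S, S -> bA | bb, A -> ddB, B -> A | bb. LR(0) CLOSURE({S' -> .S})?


Start: S' -> .S
For each item with dot before a nonterminal B, add B -> .γ for every B-production
Closure: [S' -> .S, S -> .bA, S -> .bb]


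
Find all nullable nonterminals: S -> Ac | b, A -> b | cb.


A nonterminal is nullable iff some alternative derives ε (directly, or every symbol in it is nullable)
Nullable: {}


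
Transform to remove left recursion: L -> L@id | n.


Left-recursive alternatives: L@id; non-recursive: n
Introduce L': L -> nL', L' -> @idL' | ε


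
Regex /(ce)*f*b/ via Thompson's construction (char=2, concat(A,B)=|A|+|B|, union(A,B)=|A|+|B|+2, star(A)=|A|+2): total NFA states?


Syntax tree has 4 char leaf(s), 0 union(s), 2 star(s)
chars contribute 4×2 = 8; each union adds +2; each star adds +2
Total: 8 + 0 + 4 = 12 states


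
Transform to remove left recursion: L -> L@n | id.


Left-recursive alternatives: L@n; non-recursive: id
Introduce L': L -> idL', L' -> @nL' | ε


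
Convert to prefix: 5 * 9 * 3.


left-to-right (same/higher precedence on left): tree is (* (* 5 9) 3)
Prefix: * * 5 9 3


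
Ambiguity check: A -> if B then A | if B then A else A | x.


dangling else: 'if B then if B then x else x' parses two ways
Ambiguous


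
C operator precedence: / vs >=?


'/' is multiplicative (level 10); '>=' is relational (level 7)
Higher level binds tighter
'/' has higher precedence than '>='


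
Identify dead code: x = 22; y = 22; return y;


x is assigned but never read
Dead: 'x = 22'


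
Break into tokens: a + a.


Scan left to right, longest-match per lexeme
Tokens: ID(a), OP(+), ID(a)


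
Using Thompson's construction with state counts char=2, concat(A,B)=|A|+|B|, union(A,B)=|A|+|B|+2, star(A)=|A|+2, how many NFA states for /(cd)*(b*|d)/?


Syntax tree has 4 char leaf(s), 1 union(s), 2 star(s)
chars contribute 4×2 = 8; each union adds +2; each star adds +2
Total: 8 + 2 + 4 = 14 states


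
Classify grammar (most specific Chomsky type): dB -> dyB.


LHS has context (more than one symbol) and |LHS| ≤ |RHS|
Classification: Type 1 (Context-Sensitive)


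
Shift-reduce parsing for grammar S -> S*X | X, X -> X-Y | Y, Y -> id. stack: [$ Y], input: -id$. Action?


'Y' (not preceded by X-) is the handle for X -> Y
Action: reduce (X -> Y)


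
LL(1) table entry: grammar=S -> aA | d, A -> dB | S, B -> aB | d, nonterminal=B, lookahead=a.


For [B, a]: 'a' ∈ FIRST(aB)
Entry: B -> aB


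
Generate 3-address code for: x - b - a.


Break into single-operator statements:
t1 = x - b
t2 = t1 - a


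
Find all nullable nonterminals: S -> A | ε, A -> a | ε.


A nonterminal is nullable iff some alternative derives ε (directly, or every symbol in it is nullable)
Nullable: {A, S}


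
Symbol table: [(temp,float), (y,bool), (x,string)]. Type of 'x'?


Lookup 'x' → type string


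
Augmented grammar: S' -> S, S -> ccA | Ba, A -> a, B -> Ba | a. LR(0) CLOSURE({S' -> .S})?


Start: S' -> .S
For each item with dot before a nonterminal B, add B -> .γ for every B-production
Closure: [S' -> .S, S -> .ccA, S -> .Ba, B -> .Ba, B -> .a]


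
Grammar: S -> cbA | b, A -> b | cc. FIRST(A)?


Per alternative of A: FIRST(b) = {b}; FIRST(cc) = {c}
FIRST(A) = {b, c}


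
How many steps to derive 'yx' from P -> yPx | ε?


Derivation: P => yPx => yx
Steps: 2


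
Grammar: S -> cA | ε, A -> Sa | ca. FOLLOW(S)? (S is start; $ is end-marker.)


$ ∈ FOLLOW(S). For each A -> αBβ: add FIRST(β)\{ε} to FOLLOW(B); if β nullable, add FOLLOW(A).
FOLLOW(S) = {$, a}


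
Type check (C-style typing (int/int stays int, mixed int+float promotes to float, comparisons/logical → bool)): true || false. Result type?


Operand types: bool || bool
Rule: logical operators take bool operands and yield bool
Result type: bool


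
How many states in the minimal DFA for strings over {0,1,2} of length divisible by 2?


Track length mod 2: states 0..1, accept at 0
Minimal DFA: 2 states


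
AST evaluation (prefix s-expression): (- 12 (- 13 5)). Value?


Evaluate inner: (- 13 5) = 8
Evaluate root: (- 12 8) = 4
Result: 4


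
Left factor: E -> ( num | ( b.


Common prefix: '('
Factored: E -> ( E', E' -> num | b


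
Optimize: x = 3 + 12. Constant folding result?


3 + 12 = 15 at compile time
Optimized: x = 15


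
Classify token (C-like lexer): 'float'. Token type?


Pattern: reserved word
Type: KEYWORD


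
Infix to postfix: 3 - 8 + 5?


Left to right (same or higher precedence on left)
Postfix: 3 8 - 5 +


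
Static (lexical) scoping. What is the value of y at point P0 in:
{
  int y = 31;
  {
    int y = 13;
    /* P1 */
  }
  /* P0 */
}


y declared in the same block as P0
y = 31


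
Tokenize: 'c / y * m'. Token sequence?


Scan left to right, longest-match per lexeme
Tokens: ID(c), OP(/), ID(y), OP(*), ID(m)


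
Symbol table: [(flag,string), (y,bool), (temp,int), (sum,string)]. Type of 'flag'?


Lookup 'flag' → type string


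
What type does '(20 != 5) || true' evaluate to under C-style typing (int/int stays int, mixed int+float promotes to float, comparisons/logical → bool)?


Operand types: bool || bool
Rule: logical operators take bool operands and yield bool
Result type: bool


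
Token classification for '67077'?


Pattern: digits only
Type: INTEGER_LITERAL


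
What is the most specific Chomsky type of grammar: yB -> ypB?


LHS has context (more than one symbol) and |LHS| ≤ |RHS|
Classification: Type 1 (Context-Sensitive)


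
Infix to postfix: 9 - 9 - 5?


Left to right (same or higher precedence on left)
Postfix: 9 9 - 5 -


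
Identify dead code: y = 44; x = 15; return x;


y is assigned but never read
Dead: 'y = 44'


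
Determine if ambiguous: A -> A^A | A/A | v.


'v^v/v' has two parse trees (no precedence encoded between ^ and /)
Ambiguous


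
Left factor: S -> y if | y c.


Common prefix: 'y'
Factored: S -> y S', S' -> if | c


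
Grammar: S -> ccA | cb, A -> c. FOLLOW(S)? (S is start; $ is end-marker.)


$ ∈ FOLLOW(S). For each A -> αBβ: add FIRST(β)\{ε} to FOLLOW(B); if β nullable, add FOLLOW(A).
FOLLOW(S) = {$}


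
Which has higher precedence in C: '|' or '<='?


'<=' is relational (level 7); '|' is bitwise OR (level 3)
Higher level binds tighter
'<=' has higher precedence than '|'


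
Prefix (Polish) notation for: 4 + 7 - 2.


left-to-right (same/higher precedence on left): tree is (- (+ 4 7) 2)
Prefix: - + 4 7 2


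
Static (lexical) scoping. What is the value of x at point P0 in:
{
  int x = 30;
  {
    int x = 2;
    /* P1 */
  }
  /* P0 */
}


x declared in the same block as P0
x = 30


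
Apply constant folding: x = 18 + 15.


18 + 15 = 33 at compile time
Optimized: x = 33


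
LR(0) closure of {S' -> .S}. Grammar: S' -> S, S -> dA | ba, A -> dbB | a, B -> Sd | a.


Start: S' -> .S
For each item with dot before a nonterminal B, add B -> .γ for every B-production
Closure: [S' -> .S, S -> .dA, S -> .ba]


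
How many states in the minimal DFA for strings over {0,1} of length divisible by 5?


Track length mod 5: states 0..4, accept at 0
Minimal DFA: 5 states


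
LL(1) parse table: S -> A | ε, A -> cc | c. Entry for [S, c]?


For [S, c]: 'c' ∈ FIRST(A)
Entry: S -> A


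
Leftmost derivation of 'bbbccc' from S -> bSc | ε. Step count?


Derivation: S => bSc => bbScc => bbbSccc => bbbccc
Steps: 4


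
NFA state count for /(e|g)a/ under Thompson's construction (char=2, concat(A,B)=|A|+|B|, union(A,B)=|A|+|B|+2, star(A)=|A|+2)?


Syntax tree has 3 char leaf(s), 1 union(s), 0 star(s)
chars contribute 3×2 = 6; each union adds +2; each star adds +2
Total: 6 + 2 + 0 = 8 states


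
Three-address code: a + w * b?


Break into single-operator statements:
t1 = w * b
t2 = a + t1


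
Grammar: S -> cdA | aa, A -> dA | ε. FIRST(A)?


Per alternative of A: FIRST(dA) = {d}; FIRST(ε) = {ε}
FIRST(A) = {d, ε}


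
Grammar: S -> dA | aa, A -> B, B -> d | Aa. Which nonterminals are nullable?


A nonterminal is nullable iff some alternative derives ε (directly, or every symbol in it is nullable)
Nullable: {}


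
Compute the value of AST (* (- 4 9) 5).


Evaluate inner: (- 4 9) = -5
Evaluate root: (* -5 5) = -25
Result: -25


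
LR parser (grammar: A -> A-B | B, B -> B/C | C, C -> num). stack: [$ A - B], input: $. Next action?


handle 'A-B' on top; lookahead ∈ FOLLOW(A) = {-, $}
Action: reduce (A -> A-B)


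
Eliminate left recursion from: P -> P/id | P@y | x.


Left-recursive alternatives: P/id, P@y; non-recursive: x
Introduce P': P -> xP', P' -> /idP' | @yP' | ε


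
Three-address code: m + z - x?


Break into single-operator statements:
t1 = m + z
t2 = t1 - x


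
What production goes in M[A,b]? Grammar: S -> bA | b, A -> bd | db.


For [A, b]: 'b' ∈ FIRST(bd)
Entry: A -> bd


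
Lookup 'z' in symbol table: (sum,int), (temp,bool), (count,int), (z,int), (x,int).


Lookup 'z' → type int


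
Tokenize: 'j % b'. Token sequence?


Scan left to right, longest-match per lexeme
Tokens: ID(j), OP(%), ID(b)


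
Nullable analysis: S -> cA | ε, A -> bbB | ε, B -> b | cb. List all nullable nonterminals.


A nonterminal is nullable iff some alternative derives ε (directly, or every symbol in it is nullable)
Nullable: {A, S}


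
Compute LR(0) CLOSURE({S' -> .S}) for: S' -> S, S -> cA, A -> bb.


Start: S' -> .S
For each item with dot before a nonterminal B, add B -> .γ for every B-production
Closure: [S' -> .S, S -> .cA]


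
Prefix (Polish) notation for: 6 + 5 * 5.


'*' binds tighter: tree is (+ 6 (* 5 5))
Prefix: + 6 * 5 5


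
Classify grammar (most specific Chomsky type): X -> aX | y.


Right-linear: every RHS is a terminal or a terminal followed by one nonterminal
Classification: Type 3 (Regular)


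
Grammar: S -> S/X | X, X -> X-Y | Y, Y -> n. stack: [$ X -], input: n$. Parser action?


no handle; shift 'n'
Action: shift


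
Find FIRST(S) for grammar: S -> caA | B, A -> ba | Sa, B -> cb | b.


Per alternative of S: FIRST(caA) = {c}; FIRST(B) = {b, c}
FIRST(S) = {b, c}


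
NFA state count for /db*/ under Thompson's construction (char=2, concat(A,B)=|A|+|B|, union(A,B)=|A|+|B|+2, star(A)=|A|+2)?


Syntax tree has 2 char leaf(s), 0 union(s), 1 star(s)
chars contribute 2×2 = 4; each union adds +2; each star adds +2
Total: 4 + 0 + 2 = 6 states


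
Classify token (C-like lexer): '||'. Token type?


Pattern: operator symbol
Type: OPERATOR


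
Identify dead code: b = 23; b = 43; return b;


first assignment to b is overwritten before any read
Dead: 'b = 23'


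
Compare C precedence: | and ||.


'|' is bitwise OR (level 3); '||' is logical OR (level 1)
Higher level binds tighter
'|' has higher precedence than '||'


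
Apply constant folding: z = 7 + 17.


7 + 17 = 24 at compile time
Optimized: z = 24


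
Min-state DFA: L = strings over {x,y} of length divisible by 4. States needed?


Track length mod 4: states 0..3, accept at 0
Minimal DFA: 4 states


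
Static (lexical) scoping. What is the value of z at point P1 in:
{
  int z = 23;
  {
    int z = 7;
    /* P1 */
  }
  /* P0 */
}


z declared in the same block as P1
z = 7


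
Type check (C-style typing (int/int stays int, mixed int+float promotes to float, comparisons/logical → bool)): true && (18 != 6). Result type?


Operand types: bool && bool
Rule: logical operators take bool operands and yield bool
Result type: bool


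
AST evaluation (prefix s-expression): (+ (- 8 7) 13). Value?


Evaluate inner: (- 8 7) = 1
Evaluate root: (+ 1 13) = 14
Result: 14


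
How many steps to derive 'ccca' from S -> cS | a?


Derivation: S => cS => ccS => cccS => ccca
Steps: 4


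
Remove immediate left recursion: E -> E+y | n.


Left-recursive alternatives: E+y; non-recursive: n
Introduce E': E -> nE', E' -> +yE' | ε


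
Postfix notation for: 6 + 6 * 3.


* has higher precedence, evaluate 6*3 first
Postfix: 6 6 3 * +


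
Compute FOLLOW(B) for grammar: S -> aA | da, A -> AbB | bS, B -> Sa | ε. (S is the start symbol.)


$ ∈ FOLLOW(S). For each A -> αBβ: add FIRST(β)\{ε} to FOLLOW(B); if β nullable, add FOLLOW(A).
FOLLOW(B) = {$, a, b}


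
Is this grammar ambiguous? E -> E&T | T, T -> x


precedence layered via separate nonterminal T: deterministic
Unambiguous


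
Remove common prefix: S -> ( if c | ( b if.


Common prefix: '('
Factored: S -> ( S', S' -> if c | b if


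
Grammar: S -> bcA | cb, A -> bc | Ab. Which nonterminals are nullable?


A nonterminal is nullable iff some alternative derives ε (directly, or every symbol in it is nullable)
Nullable: {}


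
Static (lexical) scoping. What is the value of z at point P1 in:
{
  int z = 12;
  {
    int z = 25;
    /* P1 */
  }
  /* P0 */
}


z declared in the same block as P1
z = 25


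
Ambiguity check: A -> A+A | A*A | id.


'id+id*id' has two parse trees (no precedence encoded between + and *)
Ambiguous


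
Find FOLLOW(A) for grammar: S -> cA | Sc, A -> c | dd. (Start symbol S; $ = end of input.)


$ ∈ FOLLOW(S). For each A -> αBβ: add FIRST(β)\{ε} to FOLLOW(B); if β nullable, add FOLLOW(A).
FOLLOW(A) = {$, c}


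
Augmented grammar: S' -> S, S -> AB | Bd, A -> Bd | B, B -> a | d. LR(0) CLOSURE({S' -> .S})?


Start: S' -> .S
For each item with dot before a nonterminal B, add B -> .γ for every B-production
Closure: [S' -> .S, S -> .AB, S -> .Bd, A -> .Bd, A -> .B, B -> .a, B -> .d]


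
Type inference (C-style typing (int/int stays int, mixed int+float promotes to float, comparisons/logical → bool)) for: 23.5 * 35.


Operand types: float * int
Rule: mixed int/float promotes to float; int/int stays int
Result type: float


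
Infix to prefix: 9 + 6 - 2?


left-to-right (same/higher precedence on left): tree is (- (+ 9 6) 2)
Prefix: - + 9 6 2


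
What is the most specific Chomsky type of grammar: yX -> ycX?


LHS has context (more than one symbol) and |LHS| ≤ |RHS|
Classification: Type 1 (Context-Sensitive)


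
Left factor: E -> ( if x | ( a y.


Common prefix: '('
Factored: E -> ( E', E' -> if x | a y


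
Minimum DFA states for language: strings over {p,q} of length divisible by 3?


Track length mod 3: states 0..2, accept at 0
Minimal DFA: 3 states


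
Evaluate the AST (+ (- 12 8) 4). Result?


Evaluate inner: (- 12 8) = 4
Evaluate root: (+ 4 4) = 8
Result: 8


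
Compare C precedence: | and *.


'*' is multiplicative (level 10); '|' is bitwise OR (level 3)
Higher level binds tighter
'*' has higher precedence than '|'


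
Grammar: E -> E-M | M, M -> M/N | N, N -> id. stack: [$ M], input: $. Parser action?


lookahead ∉ {/} so M won't extend; reduce E -> M
Action: reduce (E -> M)


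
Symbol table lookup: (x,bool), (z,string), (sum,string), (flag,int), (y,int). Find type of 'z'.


Lookup 'z' → type string


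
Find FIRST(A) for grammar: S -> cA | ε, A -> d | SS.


Per alternative of A: FIRST(d) = {d}; FIRST(SS) = {c, ε}
FIRST(A) = {c, d, ε}


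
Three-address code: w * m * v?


Break into single-operator statements:
t1 = w * m
t2 = t1 * v


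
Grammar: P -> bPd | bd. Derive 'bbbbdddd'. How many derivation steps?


Derivation: P => bPd => bbPdd => bbbPddd => bbbbdddd
Steps: 4


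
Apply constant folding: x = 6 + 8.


6 + 8 = 14 at compile time
Optimized: x = 14


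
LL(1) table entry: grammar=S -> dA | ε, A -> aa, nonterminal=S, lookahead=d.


For [S, d]: 'd' ∈ FIRST(dA)
Entry: S -> dA


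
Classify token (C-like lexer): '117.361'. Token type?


Pattern: digits with a decimal point
Type: FLOAT_LITERAL


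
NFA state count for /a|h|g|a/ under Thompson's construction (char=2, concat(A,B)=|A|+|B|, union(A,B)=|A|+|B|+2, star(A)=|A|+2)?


Syntax tree has 4 char leaf(s), 3 union(s), 0 star(s)
chars contribute 4×2 = 8; each union adds +2; each star adds +2
Total: 8 + 6 + 0 = 14 states


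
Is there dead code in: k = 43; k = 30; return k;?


first assignment to k is overwritten before any read
Dead: 'k = 43'


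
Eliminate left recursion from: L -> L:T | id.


Left-recursive alternatives: L:T; non-recursive: id
Introduce L': L -> idL', L' -> :TL' | ε


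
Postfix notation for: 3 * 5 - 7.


Left to right (same or higher precedence on left)
Postfix: 3 5 * 7 -


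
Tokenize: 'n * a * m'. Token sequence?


Scan left to right, longest-match per lexeme
Tokens: ID(n), OP(*), ID(a), OP(*), ID(m)


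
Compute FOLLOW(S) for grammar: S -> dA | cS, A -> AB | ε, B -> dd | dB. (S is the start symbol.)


$ ∈ FOLLOW(S). For each A -> αBβ: add FIRST(β)\{ε} to FOLLOW(B); if β nullable, add FOLLOW(A).
FOLLOW(S) = {$}


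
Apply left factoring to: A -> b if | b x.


Common prefix: 'b'
Factored: A -> b A', A' -> if | x


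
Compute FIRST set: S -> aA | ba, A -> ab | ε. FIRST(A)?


Per alternative of A: FIRST(ab) = {a}; FIRST(ε) = {ε}
FIRST(A) = {a, ε}


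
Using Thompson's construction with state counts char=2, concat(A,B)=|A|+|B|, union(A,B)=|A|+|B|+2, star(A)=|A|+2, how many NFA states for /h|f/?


Syntax tree has 2 char leaf(s), 1 union(s), 0 star(s)
chars contribute 2×2 = 4; each union adds +2; each star adds +2
Total: 4 + 2 + 0 = 6 states


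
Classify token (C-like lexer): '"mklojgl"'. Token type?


Pattern: double-quoted sequence
Type: STRING_LITERAL


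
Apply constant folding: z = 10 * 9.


10 * 9 = 90 at compile time
Optimized: z = 90


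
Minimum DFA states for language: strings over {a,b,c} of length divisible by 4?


Track length mod 4: states 0..3, accept at 0
Minimal DFA: 4 states


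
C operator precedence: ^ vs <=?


'<=' is relational (level 7); '^' is bitwise XOR (level 4)
Higher level binds tighter
'<=' has higher precedence than '^'


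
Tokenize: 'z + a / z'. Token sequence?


Scan left to right, longest-match per lexeme
Tokens: ID(z), OP(+), ID(a), OP(/), ID(z)


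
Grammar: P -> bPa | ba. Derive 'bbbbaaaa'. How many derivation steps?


Derivation: P => bPa => bbPaa => bbbPaaa => bbbbaaaa
Steps: 4


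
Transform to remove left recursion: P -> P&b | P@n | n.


Left-recursive alternatives: P&b, P@n; non-recursive: n
Introduce P': P -> nP', P' -> &bP' | @nP' | ε


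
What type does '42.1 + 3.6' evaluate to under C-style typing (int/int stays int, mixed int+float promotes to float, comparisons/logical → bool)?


Operand types: float + float
Rule: mixed int/float promotes to float; int/int stays int
Result type: float


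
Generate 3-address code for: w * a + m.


Break into single-operator statements:
t1 = w * a
t2 = t1 + m


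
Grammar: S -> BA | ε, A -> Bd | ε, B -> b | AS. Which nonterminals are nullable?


A nonterminal is nullable iff some alternative derives ε (directly, or every symbol in it is nullable)
Nullable: {A, B, S}


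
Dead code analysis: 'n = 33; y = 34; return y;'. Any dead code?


n is assigned but never read
Dead: 'n = 33'


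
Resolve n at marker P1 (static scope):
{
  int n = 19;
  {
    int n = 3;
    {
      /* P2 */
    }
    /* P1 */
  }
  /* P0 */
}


n declared in the same block as P1
n = 3


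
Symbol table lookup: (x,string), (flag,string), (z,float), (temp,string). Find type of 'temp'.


Lookup 'temp' → type string


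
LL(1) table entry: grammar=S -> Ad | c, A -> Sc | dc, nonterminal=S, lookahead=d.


For [S, d]: 'd' ∈ FIRST(Ad)
Entry: S -> Ad


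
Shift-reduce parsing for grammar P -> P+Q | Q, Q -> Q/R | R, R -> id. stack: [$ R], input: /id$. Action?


'R' (not preceded by Q/) is the handle for Q -> R
Action: reduce (Q -> R)


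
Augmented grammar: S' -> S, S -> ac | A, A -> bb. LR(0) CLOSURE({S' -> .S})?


Start: S' -> .S
For each item with dot before a nonterminal B, add B -> .γ for every B-production
Closure: [S' -> .S, S -> .ac, S -> .A, A -> .bb]


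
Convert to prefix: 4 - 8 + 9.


left-to-right (same/higher precedence on left): tree is (+ (- 4 8) 9)
Prefix: + - 4 8 9


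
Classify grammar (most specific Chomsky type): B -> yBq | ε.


Single nonterminal LHS, but y^n q^n is not regular
Classification: Type 2 (Context-Free)


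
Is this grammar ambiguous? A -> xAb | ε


balanced x^n…b^n: each string has a unique parse
Unambiguous


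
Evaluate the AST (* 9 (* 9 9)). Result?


Evaluate inner: (* 9 9) = 81
Evaluate root: (* 9 81) = 729
Result: 729


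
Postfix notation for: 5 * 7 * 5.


Left to right (same or higher precedence on left)
Postfix: 5 7 * 5 *


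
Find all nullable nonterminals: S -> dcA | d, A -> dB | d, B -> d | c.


A nonterminal is nullable iff some alternative derives ε (directly, or every symbol in it is nullable)
Nullable: {}


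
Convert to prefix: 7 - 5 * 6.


'*' binds tighter: tree is (- 7 (* 5 6))
Prefix: - 7 * 5 6


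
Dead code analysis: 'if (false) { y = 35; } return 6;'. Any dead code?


condition is constant false, so the whole block is unreachable
Dead: 'if (false) { y = 35; }'


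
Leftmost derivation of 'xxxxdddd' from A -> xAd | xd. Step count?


Derivation: A => xAd => xxAdd => xxxAddd => xxxxdddd
Steps: 4


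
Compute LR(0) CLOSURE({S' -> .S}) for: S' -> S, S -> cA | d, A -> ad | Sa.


Start: S' -> .S
For each item with dot before a nonterminal B, add B -> .γ for every B-production
Closure: [S' -> .S, S -> .cA, S -> .d]


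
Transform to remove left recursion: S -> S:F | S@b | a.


Left-recursive alternatives: S:F, S@b; non-recursive: a
Introduce S': S -> aS', S' -> :FS' | @bS' | ε


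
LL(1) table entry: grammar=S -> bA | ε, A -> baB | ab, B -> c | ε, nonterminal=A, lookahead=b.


For [A, b]: 'b' ∈ FIRST(baB)
Entry: A -> baB


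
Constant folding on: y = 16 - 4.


16 - 4 = 12 at compile time
Optimized: y = 12


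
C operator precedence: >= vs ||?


'>=' is relational (level 7); '||' is logical OR (level 1)
Higher level binds tighter
'>=' has higher precedence than '||'


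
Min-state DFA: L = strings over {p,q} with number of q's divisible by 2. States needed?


Track (count of q) mod 2: states 0..1, accept at 0
Minimal DFA: 2 states


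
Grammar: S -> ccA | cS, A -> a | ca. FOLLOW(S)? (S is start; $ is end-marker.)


$ ∈ FOLLOW(S). For each A -> αBβ: add FIRST(β)\{ε} to FOLLOW(B); if β nullable, add FOLLOW(A).
FOLLOW(S) = {$}


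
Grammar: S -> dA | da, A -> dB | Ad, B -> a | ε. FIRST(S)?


Per alternative of S: FIRST(dA) = {d}; FIRST(da) = {d}
FIRST(S) = {d}


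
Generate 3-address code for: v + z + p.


Break into single-operator statements:
t1 = v + z
t2 = t1 + p


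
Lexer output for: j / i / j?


Scan left to right, longest-match per lexeme
Tokens: ID(j), OP(/), ID(i), OP(/), ID(j)


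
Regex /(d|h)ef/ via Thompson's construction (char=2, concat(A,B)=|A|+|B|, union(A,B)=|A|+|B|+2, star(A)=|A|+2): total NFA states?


Syntax tree has 4 char leaf(s), 1 union(s), 0 star(s)
chars contribute 4×2 = 8; each union adds +2; each star adds +2
Total: 8 + 2 + 0 = 10 states


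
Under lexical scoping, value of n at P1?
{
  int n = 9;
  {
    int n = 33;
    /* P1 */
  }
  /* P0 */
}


n declared in the same block as P1
n = 33


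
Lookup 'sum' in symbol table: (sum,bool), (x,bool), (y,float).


Lookup 'sum' → type bool


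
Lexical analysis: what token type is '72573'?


Pattern: digits only
Type: INTEGER_LITERAL


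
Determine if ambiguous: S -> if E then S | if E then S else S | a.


dangling else: 'if E then if E then a else a' parses two ways
Ambiguous


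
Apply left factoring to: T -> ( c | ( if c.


Common prefix: '('
Factored: T -> ( T', T' -> c | if c


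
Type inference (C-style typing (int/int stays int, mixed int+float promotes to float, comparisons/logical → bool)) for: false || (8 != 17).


Operand types: bool || bool
Rule: logical operators take bool operands and yield bool
Result type: bool


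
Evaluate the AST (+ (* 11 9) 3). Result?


Evaluate inner: (* 11 9) = 99
Evaluate root: (+ 99 3) = 102
Result: 102


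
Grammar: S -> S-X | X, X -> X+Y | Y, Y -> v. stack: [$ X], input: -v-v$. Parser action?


lookahead ∉ {+} so X won't extend; reduce S -> X
Action: reduce (S -> X)


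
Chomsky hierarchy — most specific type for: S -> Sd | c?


Left-linear: every RHS is a terminal or one nonterminal followed by a terminal
Classification: Type 3 (Regular)


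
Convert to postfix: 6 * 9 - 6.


Left to right (same or higher precedence on left)
Postfix: 6 9 * 6 -


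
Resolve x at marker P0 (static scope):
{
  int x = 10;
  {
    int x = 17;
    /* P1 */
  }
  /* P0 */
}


x declared in the same block as P0
x = 10


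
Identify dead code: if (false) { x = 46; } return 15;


condition is constant false, so the whole block is unreachable
Dead: 'if (false) { x = 46; }'


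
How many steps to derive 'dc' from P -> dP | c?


Derivation: P => dP => dc
Steps: 2


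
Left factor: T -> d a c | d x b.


Common prefix: 'd'
Factored: T -> d T', T' -> a c | x b


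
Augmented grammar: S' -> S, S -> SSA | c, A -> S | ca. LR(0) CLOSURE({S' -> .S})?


Start: S' -> .S
For each item with dot before a nonterminal B, add B -> .γ for every B-production
Closure: [S' -> .S, S -> .SSA, S -> .c]


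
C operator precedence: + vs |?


'+' is additive (level 9); '|' is bitwise OR (level 3)
Higher level binds tighter
'+' has higher precedence than '|'


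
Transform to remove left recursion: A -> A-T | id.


Left-recursive alternatives: A-T; non-recursive: id
Introduce A': A -> idA', A' -> -TA' | ε


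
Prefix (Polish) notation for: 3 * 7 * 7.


left-to-right (same/higher precedence on left): tree is (* (* 3 7) 7)
Prefix: * * 3 7 7


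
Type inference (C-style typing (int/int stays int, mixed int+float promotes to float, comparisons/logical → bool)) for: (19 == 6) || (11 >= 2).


Operand types: bool || bool
Rule: logical operators take bool operands and yield bool
Result type: bool


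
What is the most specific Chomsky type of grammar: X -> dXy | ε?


Single nonterminal LHS, but d^n y^n is not regular
Classification: Type 2 (Context-Free)


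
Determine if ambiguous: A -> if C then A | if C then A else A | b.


dangling else: 'if C then if C then b else b' parses two ways
Ambiguous


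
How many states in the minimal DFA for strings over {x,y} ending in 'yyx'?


Track the longest suffix of input matching a prefix of 'yyx': 4 classes (prefixes of length 0..3)
Minimal DFA: 4 states


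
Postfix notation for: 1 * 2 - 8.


Left to right (same or higher precedence on left)
Postfix: 1 2 * 8 -


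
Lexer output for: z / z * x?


Scan left to right, longest-match per lexeme
Tokens: ID(z), OP(/), ID(z), OP(*), ID(x)


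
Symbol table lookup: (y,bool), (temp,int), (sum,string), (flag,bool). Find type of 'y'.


Lookup 'y' → type bool


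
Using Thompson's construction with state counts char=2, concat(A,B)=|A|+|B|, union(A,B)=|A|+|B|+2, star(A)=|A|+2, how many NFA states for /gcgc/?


Syntax tree has 4 char leaf(s), 0 union(s), 0 star(s)
chars contribute 4×2 = 8; each union adds +2; each star adds +2
Total: 8 + 0 + 0 = 8 states


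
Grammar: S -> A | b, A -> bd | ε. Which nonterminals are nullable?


A nonterminal is nullable iff some alternative derives ε (directly, or every symbol in it is nullable)
Nullable: {A, S}


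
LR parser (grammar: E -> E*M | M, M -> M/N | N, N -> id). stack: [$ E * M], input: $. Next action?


handle 'E*M' on top; lookahead ∈ FOLLOW(E) = {*, $}
Action: reduce (E -> E*M)


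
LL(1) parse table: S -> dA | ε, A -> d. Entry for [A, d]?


For [A, d]: 'd' ∈ FIRST(d)
Entry: A -> d


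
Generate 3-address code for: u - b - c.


Break into single-operator statements:
t1 = u - b
t2 = t1 - c


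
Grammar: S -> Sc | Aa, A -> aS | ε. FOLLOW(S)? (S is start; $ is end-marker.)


$ ∈ FOLLOW(S). For each A -> αBβ: add FIRST(β)\{ε} to FOLLOW(B); if β nullable, add FOLLOW(A).
FOLLOW(S) = {$, a, c}


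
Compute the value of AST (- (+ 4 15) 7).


Evaluate inner: (+ 4 15) = 19
Evaluate root: (- 19 7) = 12
Result: 12


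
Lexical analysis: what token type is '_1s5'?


Pattern: letter/underscore followed by alphanumerics, not a keyword
Type: IDENTIFIER


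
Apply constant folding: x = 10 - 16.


10 - 16 = -6 at compile time
Optimized: x = -6


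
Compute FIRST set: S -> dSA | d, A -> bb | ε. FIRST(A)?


Per alternative of A: FIRST(bb) = {b}; FIRST(ε) = {ε}
FIRST(A) = {b, ε}


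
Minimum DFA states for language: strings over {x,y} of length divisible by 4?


Track length mod 4: states 0..3, accept at 0
Minimal DFA: 4 states


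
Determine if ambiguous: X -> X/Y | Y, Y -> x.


precedence layered via separate nonterminal Y: deterministic
Unambiguous


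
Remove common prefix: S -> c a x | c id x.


Common prefix: 'c'
Factored: S -> c S', S' -> a x | id x


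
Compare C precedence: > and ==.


'>' is relational (level 7); '==' is equality (level 6)
Higher level binds tighter
'>' has higher precedence than '=='


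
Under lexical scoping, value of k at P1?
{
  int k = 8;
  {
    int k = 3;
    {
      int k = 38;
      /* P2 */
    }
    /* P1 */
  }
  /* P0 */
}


k declared in the same block as P1
k = 3


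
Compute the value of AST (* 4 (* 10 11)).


Evaluate inner: (* 10 11) = 110
Evaluate root: (* 4 110) = 440
Result: 440


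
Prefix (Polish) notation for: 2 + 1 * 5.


'*' binds tighter: tree is (+ 2 (* 1 5))
Prefix: + 2 * 1 5


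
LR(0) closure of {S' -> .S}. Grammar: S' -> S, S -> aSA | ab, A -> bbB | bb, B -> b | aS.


Start: S' -> .S
For each item with dot before a nonterminal B, add B -> .γ for every B-production
Closure: [S' -> .S, S -> .aSA, S -> .ab]


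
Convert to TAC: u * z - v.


Break into single-operator statements:
t1 = u * z
t2 = t1 - v


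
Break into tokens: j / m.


Scan left to right, longest-match per lexeme
Tokens: ID(j), OP(/), ID(m)


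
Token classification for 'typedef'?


Pattern: reserved word
Type: KEYWORD


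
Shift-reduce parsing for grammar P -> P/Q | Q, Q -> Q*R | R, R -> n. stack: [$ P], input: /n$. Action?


shift '/' to continue P -> P/Q
Action: shift


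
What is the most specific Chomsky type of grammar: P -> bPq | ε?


Single nonterminal LHS, but b^n q^n is not regular
Classification: Type 2 (Context-Free)


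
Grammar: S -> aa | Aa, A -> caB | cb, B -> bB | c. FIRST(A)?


Per alternative of A: FIRST(caB) = {c}; FIRST(cb) = {c}
FIRST(A) = {c}


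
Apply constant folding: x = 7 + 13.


7 + 13 = 20 at compile time
Optimized: x = 20


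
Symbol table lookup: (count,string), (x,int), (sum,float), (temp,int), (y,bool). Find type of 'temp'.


Lookup 'temp' → type int


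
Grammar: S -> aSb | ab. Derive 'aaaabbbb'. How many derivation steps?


Derivation: S => aSb => aaSbb => aaaSbbb => aaaabbbb
Steps: 4


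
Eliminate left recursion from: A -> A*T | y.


Left-recursive alternatives: A*T; non-recursive: y
Introduce A': A -> yA', A' -> *TA' | ε


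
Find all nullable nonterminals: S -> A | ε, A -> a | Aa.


A nonterminal is nullable iff some alternative derives ε (directly, or every symbol in it is nullable)
Nullable: {S}


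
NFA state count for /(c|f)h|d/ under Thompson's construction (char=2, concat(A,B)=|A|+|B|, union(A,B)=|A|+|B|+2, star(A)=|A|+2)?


Syntax tree has 4 char leaf(s), 2 union(s), 0 star(s)
chars contribute 4×2 = 8; each union adds +2; each star adds +2
Total: 8 + 4 + 0 = 12 states
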